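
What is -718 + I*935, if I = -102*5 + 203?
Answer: -287763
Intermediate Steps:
I = -307 (I = -510 + 203 = -307)
-718 + I*935 = -718 - 307*935 = -718 - 287045 = -287763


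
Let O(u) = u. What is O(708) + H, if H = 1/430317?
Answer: 304664437/430317 ≈ 708.00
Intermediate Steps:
H = 1/430317 ≈ 2.3239e-6
O(708) + H = 708 + 1/430317 = 304664437/430317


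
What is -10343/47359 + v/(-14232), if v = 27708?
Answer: -121618729/56167774 ≈ -2.1653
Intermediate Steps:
-10343/47359 + v/(-14232) = -10343/47359 + 27708/(-14232) = -10343*1/47359 + 27708*(-1/14232) = -10343/47359 - 2309/1186 = -121618729/56167774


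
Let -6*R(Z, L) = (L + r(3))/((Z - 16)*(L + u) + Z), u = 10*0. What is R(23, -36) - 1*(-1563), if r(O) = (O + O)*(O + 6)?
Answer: 357930/229 ≈ 1563.0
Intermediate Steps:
r(O) = 2*O*(6 + O) (r(O) = (2*O)*(6 + O) = 2*O*(6 + O))
u = 0
R(Z, L) = -(54 + L)/(6*(Z + L*(-16 + Z))) (R(Z, L) = -(L + 2*3*(6 + 3))/(6*((Z - 16)*(L + 0) + Z)) = -(L + 2*3*9)/(6*((-16 + Z)*L + Z)) = -(L + 54)/(6*(L*(-16 + Z) + Z)) = -(54 + L)/(6*(Z + L*(-16 + Z))))
R(23, -36) - 1*(-1563) = (-9 - 1/6*(-36))/(23 - 16*(-36) - 36*23) - 1*(-1563) = (-9 + 6)/(23 + 576 - 828) + 1563 = -3/(-229) + 1563 = -1/229*(-3) + 1563 = 3/229 + 1563 = 357930/229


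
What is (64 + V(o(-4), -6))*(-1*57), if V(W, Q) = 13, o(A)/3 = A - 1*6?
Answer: -4389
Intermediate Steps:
o(A) = -18 + 3*A (o(A) = 3*(A - 1*6) = 3*(A - 6) = 3*(-6 + A) = -18 + 3*A)
(64 + V(o(-4), -6))*(-1*57) = (64 + 13)*(-1*57) = 77*(-57) = -4389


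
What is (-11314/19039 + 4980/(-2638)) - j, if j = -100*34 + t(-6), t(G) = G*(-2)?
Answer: 85018619832/25112441 ≈ 3385.5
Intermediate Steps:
t(G) = -2*G
j = -3388 (j = -100*34 - 2*(-6) = -3400 + 12 = -3388)
(-11314/19039 + 4980/(-2638)) - j = (-11314/19039 + 4980/(-2638)) - 1*(-3388) = (-11314*1/19039 + 4980*(-1/2638)) + 3388 = (-11314/19039 - 2490/1319) + 3388 = -62330276/25112441 + 3388 = 85018619832/25112441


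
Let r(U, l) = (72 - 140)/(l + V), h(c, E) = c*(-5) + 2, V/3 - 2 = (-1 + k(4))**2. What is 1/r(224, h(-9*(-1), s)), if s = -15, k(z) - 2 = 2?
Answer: 5/34 ≈ 0.14706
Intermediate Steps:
k(z) = 4 (k(z) = 2 + 2 = 4)
V = 33 (V = 6 + 3*(-1 + 4)**2 = 6 + 3*3**2 = 6 + 3*9 = 6 + 27 = 33)
h(c, E) = 2 - 5*c (h(c, E) = -5*c + 2 = 2 - 5*c)
r(U, l) = -68/(33 + l) (r(U, l) = (72 - 140)/(l + 33) = -68/(33 + l))
1/r(224, h(-9*(-1), s)) = 1/(-68/(33 + (2 - (-45)*(-1)))) = 1/(-68/(33 + (2 - 5*9))) = 1/(-68/(33 + (2 - 45))) = 1/(-68/(33 - 43)) = 1/(-68/(-10)) = 1/(-68*(-1/10)) = 1/(34/5) = 5/34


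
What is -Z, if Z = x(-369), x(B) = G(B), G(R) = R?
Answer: 369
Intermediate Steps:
x(B) = B
Z = -369
-Z = -1*(-369) = 369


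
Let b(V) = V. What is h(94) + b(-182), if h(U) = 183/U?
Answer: -16925/94 ≈ -180.05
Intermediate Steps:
h(94) + b(-182) = 183/94 - 182 = -16925/94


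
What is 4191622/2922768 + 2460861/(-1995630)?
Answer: 7515389927/37389509640 ≈ 0.20100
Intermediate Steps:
4191622/2922768 + 2460861/(-1995630) = 4191622*(1/2922768) + 2460861*(-1/1995630) = 2095811/1461384 - 63099/51170 = 7515389927/37389509640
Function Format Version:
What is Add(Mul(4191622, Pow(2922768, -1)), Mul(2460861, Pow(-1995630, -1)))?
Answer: Rational(7515389927, 37389509640) ≈ 0.20100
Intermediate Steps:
Add(Mul(4191622, Pow(2922768, -1)), Mul(2460861, Pow(-1995630, -1))) = Add(Mul(4191622, Rational(1, 2922768)), Mul(2460861, Rational(-1, 1995630))) = Add(Rational(2095811, 1461384), Rational(-63099, 51170)) = Rational(7515389927, 37389509640)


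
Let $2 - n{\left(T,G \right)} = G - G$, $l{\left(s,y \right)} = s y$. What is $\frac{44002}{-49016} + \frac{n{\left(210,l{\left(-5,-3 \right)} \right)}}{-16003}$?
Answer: $- \frac{352131019}{392201524} \approx -0.89783$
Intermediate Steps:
$n{\left(T,G \right)} = 2$ ($n{\left(T,G \right)} = 2 - \left(G - G\right) = 2 - 0 = 2 + 0 = 2$)
$\frac{44002}{-49016} + \frac{n{\left(210,l{\left(-5,-3 \right)} \right)}}{-16003} = \frac{44002}{-49016} + \frac{2}{-16003} = 44002 \left(- \frac{1}{49016}\right) + 2 \left(- \frac{1}{16003}\right) = - \frac{22001}{24508} - \frac{2}{16003} = - \frac{352131019}{392201524}$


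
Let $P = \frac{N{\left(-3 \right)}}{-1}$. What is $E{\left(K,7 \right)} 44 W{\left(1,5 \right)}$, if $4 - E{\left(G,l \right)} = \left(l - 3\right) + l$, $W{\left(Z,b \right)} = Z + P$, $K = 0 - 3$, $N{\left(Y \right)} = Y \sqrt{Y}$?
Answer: $-308 - 924 i \sqrt{3} \approx -308.0 - 1600.4 i$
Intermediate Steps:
$N{\left(Y \right)} = Y^{\frac{3}{2}}$
$K = -3$
$P = 3 i \sqrt{3}$ ($P = \frac{\left(-3\right)^{\frac{3}{2}}}{-1} = - 3 i \sqrt{3} \left(-1\right) = 3 i \sqrt{3} \approx 5.1962 i$)
$W{\left(Z,b \right)} = Z + 3 i \sqrt{3}$
$E{\left(G,l \right)} = 7 - 2 l$ ($E{\left(G,l \right)} = 4 - \left(\left(l - 3\right) + l\right) = 4 - \left(\left(-3 + l\right) + l\right) = 4 - \left(-3 + 2 l\right) = 7 - 2 l$)
$E{\left(K,7 \right)} 44 W{\left(1,5 \right)} = \left(7 - 14\right) 44 \left(1 + 3 i \sqrt{3}\right) = \left(-7\right) 44 \left(1 + 3 i \sqrt{3}\right) = - 308 \left(1 + 3 i \sqrt{3}\right) = -308 - 924 i \sqrt{3}$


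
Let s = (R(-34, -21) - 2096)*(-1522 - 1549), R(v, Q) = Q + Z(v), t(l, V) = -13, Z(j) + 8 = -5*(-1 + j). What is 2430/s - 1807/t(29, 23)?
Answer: 27746566/199615 ≈ 139.00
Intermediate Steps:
Z(j) = -3 - 5*j (Z(j) = -8 - 5*(-1 + j) = -8 + (5 - 5*j) = -3 - 5*j)
R(v, Q) = -3 + Q - 5*v (R(v, Q) = Q + (-3 - 5*v) = -3 + Q - 5*v)
s = 5988450 (s = ((-3 - 21 - 5*(-34)) - 2096)*(-1522 - 1549) = ((-3 - 21 + 170) - 2096)*(-3071) = (146 - 2096)*(-3071) = -1950*(-3071) = 5988450)
2430/s - 1807/t(29, 23) = 2430/5988450 - 1807/(-13) = 2430*(1/5988450) - 1807*(-1/13) = 81/199615 + 139 = 27746566/199615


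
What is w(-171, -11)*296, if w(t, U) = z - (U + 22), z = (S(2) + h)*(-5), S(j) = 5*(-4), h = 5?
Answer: 18944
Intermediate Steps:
S(j) = -20
z = 75 (z = (-20 + 5)*(-5) = -15*(-5) = 75)
w(t, U) = 53 - U (w(t, U) = 75 - (U + 22) = 75 - (22 + U) = 75 + (-22 - U) = 53 - U)
w(-171, -11)*296 = (53 - 1*(-11))*296 = (53 + 11)*296 = 64*296 = 18944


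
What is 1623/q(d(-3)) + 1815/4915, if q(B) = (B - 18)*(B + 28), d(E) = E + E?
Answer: -467915/173008 ≈ -2.7046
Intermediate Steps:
d(E) = 2*E
q(B) = (-18 + B)*(28 + B)
1623/q(d(-3)) + 1815/4915 = 1623/(-504 + (2*(-3))² + 10*(2*(-3))) + 1815/4915 = 1623/(-504 + (-6)² + 10*(-6)) + 1815*(1/4915) = 1623/(-504 + 36 - 60) + 363/983 = 1623/(-528) + 363/983 = 1623*(-1/528) + 363/983 = -541/176 + 363/983 = -467915/173008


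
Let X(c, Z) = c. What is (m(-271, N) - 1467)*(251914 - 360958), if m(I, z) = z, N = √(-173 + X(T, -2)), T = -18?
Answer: 159967548 - 109044*I*√191 ≈ 1.5997e+8 - 1.507e+6*I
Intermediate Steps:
N = I*√191 (N = √(-173 - 18) = √(-191) = I*√191 ≈ 13.82*I)
(m(-271, N) - 1467)*(251914 - 360958) = (I*√191 - 1467)*(251914 - 360958) = (-1467 + I*√191)*(-109044) = 159967548 - 109044*I*√191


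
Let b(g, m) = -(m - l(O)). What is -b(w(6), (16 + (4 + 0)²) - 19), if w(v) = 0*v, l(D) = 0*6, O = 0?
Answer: 13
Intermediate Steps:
l(D) = 0
w(v) = 0
b(g, m) = -m (b(g, m) = -(m - 1*0) = -(m + 0) = -m)
-b(w(6), (16 + (4 + 0)²) - 19) = -(-1)*((16 + (4 + 0)²) - 19) = -(-1)*((16 + 4²) - 19) = -(-1)*((16 + 16) - 19) = -(-1)*(32 - 19) = -(-1)*13 = -1*(-13) = 13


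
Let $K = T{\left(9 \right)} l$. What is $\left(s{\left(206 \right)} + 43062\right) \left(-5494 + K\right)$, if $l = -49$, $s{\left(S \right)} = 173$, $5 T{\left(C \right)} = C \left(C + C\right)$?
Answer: $-306172976$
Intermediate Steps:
$T{\left(C \right)} = \frac{2 C^{2}}{5}$ ($T{\left(C \right)} = \frac{C \left(C + C\right)}{5} = \frac{C 2 C}{5} = \frac{2 C^{2}}{5}$)
$K = - \frac{7938}{5}$ ($K = \frac{2 \cdot 9^{2}}{5} \left(-49\right) = \frac{2}{5} \cdot 81 \left(-49\right) = \frac{162}{5} \left(-49\right) = - \frac{7938}{5} \approx -1587.6$)
$\left(s{\left(206 \right)} + 43062\right) \left(-5494 + K\right) = \left(173 + 43062\right) \left(-5494 - \frac{7938}{5}\right) = 43235 \left(- \frac{35408}{5}\right) = -306172976$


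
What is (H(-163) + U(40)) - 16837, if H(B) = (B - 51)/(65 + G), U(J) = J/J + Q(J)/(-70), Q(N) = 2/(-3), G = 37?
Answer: -30055988/1785 ≈ -16838.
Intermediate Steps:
Q(N) = -2/3 (Q(N) = 2*(-1/3) = -2/3)
U(J) = 106/105 (U(J) = J/J - 2/3/(-70) = 1 - 2/3*(-1/70) = 1 + 1/105 = 106/105)
H(B) = -1/2 + B/102 (H(B) = (B - 51)/(65 + 37) = (-51 + B)/102 = (-51 + B)*(1/102) = -1/2 + B/102)
(H(-163) + U(40)) - 16837 = ((-1/2 + (1/102)*(-163)) + 106/105) - 16837 = ((-1/2 - 163/102) + 106/105) - 16837 = (-107/51 + 106/105) - 16837 = -1943/1785 - 16837 = -30055988/1785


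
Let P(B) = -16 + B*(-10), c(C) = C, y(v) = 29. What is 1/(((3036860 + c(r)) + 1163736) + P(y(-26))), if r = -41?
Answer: 1/4200249 ≈ 2.3808e-7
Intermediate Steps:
P(B) = -16 - 10*B
1/(((3036860 + c(r)) + 1163736) + P(y(-26))) = 1/(((3036860 - 41) + 1163736) + (-16 - 10*29)) = 1/((3036819 + 1163736) + (-16 - 290)) = 1/(4200555 - 306) = 1/4200249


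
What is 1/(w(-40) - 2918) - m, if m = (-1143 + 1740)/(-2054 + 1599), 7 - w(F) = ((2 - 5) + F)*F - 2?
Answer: 2763058/2106195 ≈ 1.3119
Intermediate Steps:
w(F) = 9 - F*(-3 + F) (w(F) = 7 - (((2 - 5) + F)*F - 2) = 7 - ((-3 + F)*F - 2) = 7 - (F*(-3 + F) - 2) = 7 - (-2 + F*(-3 + F)) = 7 + (2 - F*(-3 + F)) = 9 - F*(-3 + F))
m = -597/455 (m = 597/(-455) = 597*(-1/455) = -597/455 ≈ -1.3121)
1/(w(-40) - 2918) - m = 1/((9 - 1*(-40)**2 + 3*(-40)) - 2918) - 1*(-597/455) = 1/((9 - 1*1600 - 120) - 2918) + 597/455 = 1/((9 - 1600 - 120) - 2918) + 597/455 = 1/(-1711 - 2918) + 597/455 = 1/(-4629) + 597/455 = -1/4629 + 597/455 = 2763058/2106195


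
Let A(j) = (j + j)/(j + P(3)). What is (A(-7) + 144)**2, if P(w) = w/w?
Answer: 192721/9 ≈ 21413.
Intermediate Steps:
P(w) = 1
A(j) = 2*j/(1 + j) (A(j) = (j + j)/(j + 1) = (2*j)/(1 + j) = 2*j/(1 + j))
(A(-7) + 144)**2 = (2*(-7)/(1 - 7) + 144)**2 = (2*(-7)/(-6) + 144)**2 = (2*(-7)*(-1/6) + 144)**2 = (7/3 + 144)**2 = (439/3)**2 = 192721/9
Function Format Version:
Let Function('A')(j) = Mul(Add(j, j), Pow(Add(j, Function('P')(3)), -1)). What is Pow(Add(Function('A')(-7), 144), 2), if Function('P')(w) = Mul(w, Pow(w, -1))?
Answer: Rational(192721, 9) ≈ 21413.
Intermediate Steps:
Function('P')(w) = 1
Function('A')(j) = Mul(2, j, Pow(Add(1, j), -1)) (Function('A')(j) = Mul(Add(j, j), Pow(Add(j, 1), -1)) = Mul(Mul(2, j), Pow(Add(1, j), -1)) = Mul(2, j, Pow(Add(1, j), -1)))
Pow(Add(Function('A')(-7), 144), 2) = Pow(Add(Mul(2, -7, Pow(Add(1, -7), -1)), 144), 2) = Pow(Add(Mul(2, -7, Pow(-6, -1)), 144), 2) = Pow(Add(Mul(2, -7, Rational(-1, 6)), 144), 2) = Pow(Add(Rational(7, 3), 144), 2) = Pow(Rational(439, 3), 2) = Rational(192721, 9)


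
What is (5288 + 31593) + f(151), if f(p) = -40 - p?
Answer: 36690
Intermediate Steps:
(5288 + 31593) + f(151) = (5288 + 31593) + (-40 - 1*151) = 36881 + (-40 - 151) = 36881 - 191 = 36690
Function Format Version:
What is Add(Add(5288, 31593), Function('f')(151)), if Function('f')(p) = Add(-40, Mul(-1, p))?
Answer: 36690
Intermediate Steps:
Add(Add(5288, 31593), Function('f')(151)) = Add(Add(5288, 31593), Add(-40, Mul(-1, 151))) = Add(36881, Add(-40, -151)) = Add(36881, -191) = 36690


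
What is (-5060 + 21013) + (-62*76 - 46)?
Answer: 11195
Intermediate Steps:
(-5060 + 21013) + (-62*76 - 46) = 15953 + (-4712 - 46) = 15953 - 4758 = 11195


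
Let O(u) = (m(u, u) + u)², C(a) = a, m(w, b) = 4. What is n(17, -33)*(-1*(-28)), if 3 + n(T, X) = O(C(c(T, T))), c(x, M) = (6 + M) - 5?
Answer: 13468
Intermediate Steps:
c(x, M) = 1 + M
O(u) = (4 + u)²
n(T, X) = -3 + (5 + T)² (n(T, X) = -3 + (4 + (1 + T))² = -3 + (5 + T)²)
n(17, -33)*(-1*(-28)) = (-3 + (5 + 17)²)*(-1*(-28)) = (-3 + 22²)*28 = (-3 + 484)*28 = 481*28 = 13468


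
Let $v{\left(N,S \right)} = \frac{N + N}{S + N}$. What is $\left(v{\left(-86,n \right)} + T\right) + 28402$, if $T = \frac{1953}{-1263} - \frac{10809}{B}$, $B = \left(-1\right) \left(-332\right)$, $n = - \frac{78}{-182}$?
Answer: $\frac{2375225821665}{83723428} \approx 28370.0$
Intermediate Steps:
$n = \frac{3}{7}$ ($n = \left(-78\right) \left(- \frac{1}{182}\right) = \frac{3}{7} \approx 0.42857$)
$v{\left(N,S \right)} = \frac{2 N}{N + S}$
$B = 332$
$T = - \frac{4766721}{139772}$ ($T = \frac{1953}{-1263} - \frac{10809}{332} = 1953 \left(- \frac{1}{1263}\right) - \frac{10809}{332} = - \frac{651}{421} - \frac{10809}{332} = - \frac{4766721}{139772} \approx -34.104$)
$\left(v{\left(-86,n \right)} + T\right) + 28402 = \left(2 \left(-86\right) \frac{1}{-86 + \frac{3}{7}} - \frac{4766721}{139772}\right) + 28402 = \left(2 \left(-86\right) \frac{1}{- \frac{599}{7}} - \frac{4766721}{139772}\right) + 28402 = \left(2 \left(-86\right) \left(- \frac{7}{599}\right) - \frac{4766721}{139772}\right) + 28402 = \left(\frac{1204}{599} - \frac{4766721}{139772}\right) + 28402 = - \frac{2686980391}{83723428} + 28402 = \frac{2375225821665}{83723428}$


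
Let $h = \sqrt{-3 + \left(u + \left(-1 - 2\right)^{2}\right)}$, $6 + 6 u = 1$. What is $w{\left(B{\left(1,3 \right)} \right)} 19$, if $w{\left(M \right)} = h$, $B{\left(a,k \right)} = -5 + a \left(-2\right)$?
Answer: $\frac{19 \sqrt{186}}{6} \approx 43.188$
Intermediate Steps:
$u = - \frac{5}{6}$ ($u = -1 + \frac{1}{6} \cdot 1 = -1 + \frac{1}{6} = - \frac{5}{6} \approx -0.83333$)
$B{\left(a,k \right)} = -5 - 2 a$
$h = \frac{\sqrt{186}}{6}$ ($h = \sqrt{-3 - \left(\frac{5}{6} - \left(-1 - 2\right)^{2}\right)} = \sqrt{-3 - \left(\frac{5}{6} - \left(-3\right)^{2}\right)} = \sqrt{-3 + \left(- \frac{5}{6} + 9\right)} = \sqrt{-3 + \frac{49}{6}} = \sqrt{\frac{31}{6}} = \frac{\sqrt{186}}{6} \approx 2.273$)
$w{\left(M \right)} = \frac{\sqrt{186}}{6}$
$w{\left(B{\left(1,3 \right)} \right)} 19 = \frac{\sqrt{186}}{6} \cdot 19 = \frac{19 \sqrt{186}}{6}$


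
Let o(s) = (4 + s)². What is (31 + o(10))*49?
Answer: 11123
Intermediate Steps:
(31 + o(10))*49 = (31 + (4 + 10)²)*49 = (31 + 14²)*49 = (31 + 196)*49 = 227*49 = 11123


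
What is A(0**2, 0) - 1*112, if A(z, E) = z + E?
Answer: -112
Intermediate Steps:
A(z, E) = E + z
A(0**2, 0) - 1*112 = (0 + 0**2) - 1*112 = (0 + 0) - 112 = 0 - 112 = -112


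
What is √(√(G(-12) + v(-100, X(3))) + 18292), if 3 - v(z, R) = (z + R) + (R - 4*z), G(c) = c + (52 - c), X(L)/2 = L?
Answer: √(18292 + I*√257) ≈ 135.25 + 0.0593*I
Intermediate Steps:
X(L) = 2*L
G(c) = 52
v(z, R) = 3 - 2*R + 3*z (v(z, R) = 3 - ((z + R) + (R - 4*z)) = 3 - ((R + z) + (R - 4*z)) = 3 - (-3*z + 2*R) = 3 + (-2*R + 3*z) = 3 - 2*R + 3*z)
√(√(G(-12) + v(-100, X(3))) + 18292) = √(√(52 + (3 - 4*3 + 3*(-100))) + 18292) = √(√(52 + (3 - 2*6 - 300)) + 18292) = √(√(52 + (3 - 12 - 300)) + 18292) = √(√(52 - 309) + 18292) = √(√(-257) + 18292) = √(I*√257 + 18292) = √(18292 + I*√257)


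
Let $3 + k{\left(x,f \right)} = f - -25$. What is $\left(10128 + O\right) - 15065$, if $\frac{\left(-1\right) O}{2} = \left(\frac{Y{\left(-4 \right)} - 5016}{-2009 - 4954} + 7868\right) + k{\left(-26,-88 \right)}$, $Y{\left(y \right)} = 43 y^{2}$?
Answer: $- \frac{143035639}{6963} \approx -20542.0$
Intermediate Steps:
$k{\left(x,f \right)} = 22 + f$ ($k{\left(x,f \right)} = -3 + \left(f - -25\right) = -3 + \left(f + 25\right) = -3 + \left(25 + f\right) = 22 + f$)
$O = - \frac{108659308}{6963}$ ($O = - 2 \left(\left(\frac{43 \left(-4\right)^{2} - 5016}{-2009 - 4954} + 7868\right) + \left(22 - 88\right)\right) = - 2 \left(\left(\frac{43 \cdot 16 - 5016}{-6963} + 7868\right) - 66\right) = - 2 \left(\left(\left(688 - 5016\right) \left(- \frac{1}{6963}\right) + 7868\right) - 66\right) = - 2 \left(\left(\left(-4328\right) \left(- \frac{1}{6963}\right) + 7868\right) - 66\right) = - 2 \left(\left(\frac{4328}{6963} + 7868\right) - 66\right) = - 2 \left(\frac{54789212}{6963} - 66\right) = \left(-2\right) \frac{54329654}{6963} = - \frac{108659308}{6963} \approx -15605.0$)
$\left(10128 + O\right) - 15065 = \left(10128 - \frac{108659308}{6963}\right) - 15065 = - \frac{38138044}{6963} - 15065 = - \frac{143035639}{6963}$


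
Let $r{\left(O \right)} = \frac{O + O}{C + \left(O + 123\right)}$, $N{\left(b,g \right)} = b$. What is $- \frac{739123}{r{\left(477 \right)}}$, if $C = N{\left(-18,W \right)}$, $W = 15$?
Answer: $- \frac{71694931}{159} \approx -4.5091 \cdot 10^{5}$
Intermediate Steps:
$C = -18$
$r{\left(O \right)} = \frac{2 O}{105 + O}$ ($r{\left(O \right)} = \frac{O + O}{-18 + \left(O + 123\right)} = \frac{2 O}{-18 + \left(123 + O\right)} = \frac{2 O}{105 + O}$)
$- \frac{739123}{r{\left(477 \right)}} = - \frac{739123}{2 \cdot 477 \frac{1}{105 + 477}} = - \frac{739123}{2 \cdot 477 \cdot \frac{1}{582}} = - \frac{739123}{\frac{159}{97}} = \left(-739123\right) \frac{97}{159} = - \frac{71694931}{159}$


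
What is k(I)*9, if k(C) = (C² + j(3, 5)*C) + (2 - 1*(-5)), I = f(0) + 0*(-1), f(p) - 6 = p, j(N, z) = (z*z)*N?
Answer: 4437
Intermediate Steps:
j(N, z) = N*z² (j(N, z) = z²*N = N*z²)
f(p) = 6 + p
I = 6 (I = (6 + 0) + 0*(-1) = 6 + 0 = 6)
k(C) = 7 + C² + 75*C (k(C) = (C² + (3*5²)*C) + (2 - 1*(-5)) = (C² + (3*25)*C) + (2 + 5) = (C² + 75*C) + 7 = 7 + C² + 75*C)
k(I)*9 = (7 + 6² + 75*6)*9 = (7 + 36 + 450)*9 = 493*9 = 4437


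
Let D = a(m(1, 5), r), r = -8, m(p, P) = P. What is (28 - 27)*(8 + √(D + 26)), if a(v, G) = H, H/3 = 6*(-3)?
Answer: 8 + 2*I*√7 ≈ 8.0 + 5.2915*I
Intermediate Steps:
H = -54 (H = 3*(6*(-3)) = 3*(-18) = -54)
a(v, G) = -54
D = -54
(28 - 27)*(8 + √(D + 26)) = (28 - 27)*(8 + √(-54 + 26)) = 1*(8 + √(-28)) = 1*(8 + 2*I*√7) = 8 + 2*I*√7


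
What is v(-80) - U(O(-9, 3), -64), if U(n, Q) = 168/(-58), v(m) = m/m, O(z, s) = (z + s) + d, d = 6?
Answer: 113/29 ≈ 3.8966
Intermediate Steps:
O(z, s) = 6 + s + z (O(z, s) = (z + s) + 6 = (s + z) + 6 = 6 + s + z)
v(m) = 1
U(n, Q) = -84/29 (U(n, Q) = 168*(-1/58) = -84/29)
v(-80) - U(O(-9, 3), -64) = 1 - 1*(-84/29) = 1 + 84/29 = 113/29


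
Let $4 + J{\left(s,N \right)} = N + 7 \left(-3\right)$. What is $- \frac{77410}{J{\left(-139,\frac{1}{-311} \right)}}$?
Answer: $\frac{12037255}{3888} \approx 3096.0$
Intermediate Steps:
$J{\left(s,N \right)} = -25 + N$ ($J{\left(s,N \right)} = -4 + \left(N + 7 \left(-3\right)\right) = -4 + \left(N - 21\right) = -4 + \left(-21 + N\right) = -25 + N$)
$- \frac{77410}{J{\left(-139,\frac{1}{-311} \right)}} = - \frac{77410}{-25 + \frac{1}{-311}} = - \frac{77410}{-25 - \frac{1}{311}} = - \frac{77410}{- \frac{7776}{311}} = \left(-77410\right) \left(- \frac{311}{7776}\right) = \frac{12037255}{3888}$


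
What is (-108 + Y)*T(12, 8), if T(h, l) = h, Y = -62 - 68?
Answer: -2856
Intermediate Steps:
Y = -130
(-108 + Y)*T(12, 8) = (-108 - 130)*12 = -238*12 = -2856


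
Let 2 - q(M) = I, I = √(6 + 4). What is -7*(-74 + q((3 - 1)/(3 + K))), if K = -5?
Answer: 504 + 7*√10 ≈ 526.14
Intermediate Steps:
I = √10 ≈ 3.1623
q(M) = 2 - √10
-7*(-74 + q((3 - 1)/(3 + K))) = -7*(-74 + (2 - √10)) = -7*(-72 - √10) = 504 + 7*√10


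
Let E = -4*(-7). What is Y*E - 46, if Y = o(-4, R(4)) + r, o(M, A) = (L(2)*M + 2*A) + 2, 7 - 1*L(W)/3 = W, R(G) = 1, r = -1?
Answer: -1642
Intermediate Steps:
L(W) = 21 - 3*W
o(M, A) = 2 + 2*A + 15*M (o(M, A) = ((21 - 3*2)*M + 2*A) + 2 = ((21 - 6)*M + 2*A) + 2 = (15*M + 2*A) + 2 = (2*A + 15*M) + 2 = 2 + 2*A + 15*M)
Y = -57 (Y = (2 + 2*1 + 15*(-4)) - 1 = (2 + 2 - 60) - 1 = -56 - 1 = -57)
E = 28
Y*E - 46 = -57*28 - 46 = -1596 - 46 = -1642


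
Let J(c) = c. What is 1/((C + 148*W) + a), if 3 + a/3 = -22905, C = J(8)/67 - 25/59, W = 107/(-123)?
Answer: -486219/33477662233 ≈ -1.4524e-5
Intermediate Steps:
W = -107/123 (W = 107*(-1/123) = -107/123 ≈ -0.86992)
C = -1203/3953 (C = 8/67 - 25/59 = -1203/3953 ≈ -0.30433)
a = -68724 (a = -9 + 3*(-22905) = -9 - 68715 = -68724)
1/((C + 148*W) + a) = 1/((-1203/3953 + 148*(-107/123)) - 68724) = 1/((-1203/3953 - 15836/123) - 68724) = 1/(-62747677/486219 - 68724) = 1/(-33477662233/486219) = -486219/33477662233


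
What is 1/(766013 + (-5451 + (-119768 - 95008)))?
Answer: 1/545786 ≈ 1.8322e-6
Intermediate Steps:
1/(766013 + (-5451 + (-119768 - 95008))) = 1/(766013 + (-5451 - 214776)) = 1/(766013 - 220227) = 1/545786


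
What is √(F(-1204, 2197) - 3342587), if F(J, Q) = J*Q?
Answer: 5*I*√239511 ≈ 2447.0*I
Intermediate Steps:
√(F(-1204, 2197) - 3342587) = √(-1204*2197 - 3342587) = √(-2645188 - 3342587) = √(-5987775) = 5*I*√239511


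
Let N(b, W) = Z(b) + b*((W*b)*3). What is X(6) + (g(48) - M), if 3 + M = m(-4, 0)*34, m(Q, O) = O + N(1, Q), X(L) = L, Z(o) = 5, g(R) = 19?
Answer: 266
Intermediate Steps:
N(b, W) = 5 + 3*W*b² (N(b, W) = 5 + b*((W*b)*3) = 5 + b*(3*W*b) = 5 + 3*W*b²)
m(Q, O) = 5 + O + 3*Q (m(Q, O) = O + (5 + 3*Q*1²) = O + (5 + 3*Q*1) = O + (5 + 3*Q) = 5 + O + 3*Q)
M = -241 (M = -3 + (5 + 0 + 3*(-4))*34 = -3 + (5 + 0 - 12)*34 = -3 - 7*34 = -3 - 238 = -241)
X(6) + (g(48) - M) = 6 + (19 - 1*(-241)) = 6 + (19 + 241) = 6 + 260 = 266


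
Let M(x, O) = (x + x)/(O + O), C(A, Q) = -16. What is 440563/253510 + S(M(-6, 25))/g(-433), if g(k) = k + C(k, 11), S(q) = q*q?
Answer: 24724773103/14228248750 ≈ 1.7377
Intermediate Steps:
M(x, O) = x/O (M(x, O) = (2*x)/((2*O)) = (2*x)*(1/(2*O)) = x/O)
S(q) = q²
g(k) = -16 + k (g(k) = k - 16 = -16 + k)
440563/253510 + S(M(-6, 25))/g(-433) = 440563/253510 + (-6/25)²/(-16 - 433) = 440563*(1/253510) + (-6*1/25)²/(-449) = 440563/253510 + (-6/25)²*(-1/449) = 440563/253510 + (36/625)*(-1/449) = 440563/253510 - 36/280625 = 24724773103/14228248750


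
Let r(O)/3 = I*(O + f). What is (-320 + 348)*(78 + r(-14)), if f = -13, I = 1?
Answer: -84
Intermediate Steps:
r(O) = -39 + 3*O (r(O) = 3*(1*(O - 13)) = 3*(1*(-13 + O)) = 3*(-13 + O) = -39 + 3*O)
(-320 + 348)*(78 + r(-14)) = (-320 + 348)*(78 + (-39 + 3*(-14))) = 28*(78 + (-39 - 42)) = 28*(78 - 81) = 28*(-3) = -84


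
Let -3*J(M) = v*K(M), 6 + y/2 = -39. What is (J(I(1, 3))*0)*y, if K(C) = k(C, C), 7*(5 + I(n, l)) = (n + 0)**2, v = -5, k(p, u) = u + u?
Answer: 0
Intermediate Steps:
k(p, u) = 2*u
y = -90 (y = -12 + 2*(-39) = -12 - 78 = -90)
I(n, l) = -5 + n**2/7 (I(n, l) = -5 + (n + 0)**2/7 = -5 + n**2/7)
K(C) = 2*C
J(M) = 10*M/3 (J(M) = -(-5)*2*M/3 = -(-10)*M/3 = 10*M/3)
(J(I(1, 3))*0)*y = ((10*(-5 + (1/7)*1**2)/3)*0)*(-90) = ((10*(-5 + (1/7)*1)/3)*0)*(-90) = ((10*(-5 + 1/7)/3)*0)*(-90) = (((10/3)*(-34/7))*0)*(-90) = -340/21*0*(-90) = 0*(-90) = 0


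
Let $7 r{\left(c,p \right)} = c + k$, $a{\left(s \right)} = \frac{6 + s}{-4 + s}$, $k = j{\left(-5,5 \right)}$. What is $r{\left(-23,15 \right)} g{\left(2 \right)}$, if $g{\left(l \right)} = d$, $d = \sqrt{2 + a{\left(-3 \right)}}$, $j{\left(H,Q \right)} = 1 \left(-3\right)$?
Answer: $- \frac{26 \sqrt{77}}{49} \approx -4.6561$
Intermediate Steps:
$j{\left(H,Q \right)} = -3$
$k = -3$
$a{\left(s \right)} = \frac{6 + s}{-4 + s}$
$r{\left(c,p \right)} = - \frac{3}{7} + \frac{c}{7}$ ($r{\left(c,p \right)} = \frac{c - 3}{7} = \frac{-3 + c}{7} = - \frac{3}{7} + \frac{c}{7}$)
$d = \frac{\sqrt{77}}{7}$ ($d = \sqrt{2 + \frac{6 - 3}{-4 - 3}} = \sqrt{2 + \frac{1}{-7} \cdot 3} = \sqrt{2 - \frac{3}{7}} = \sqrt{\frac{11}{7}} = \frac{\sqrt{77}}{7} \approx 1.2536$)
$g{\left(l \right)} = \frac{\sqrt{77}}{7}$
$r{\left(-23,15 \right)} g{\left(2 \right)} = \left(- \frac{3}{7} + \frac{1}{7} \left(-23\right)\right) \frac{\sqrt{77}}{7} = \left(- \frac{3}{7} - \frac{23}{7}\right) \frac{\sqrt{77}}{7} = - \frac{26 \frac{\sqrt{77}}{7}}{7} = - \frac{26 \sqrt{77}}{49}$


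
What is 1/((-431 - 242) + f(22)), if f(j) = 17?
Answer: -1/656 ≈ -0.0015244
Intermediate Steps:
1/((-431 - 242) + f(22)) = 1/((-431 - 242) + 17) = 1/(-673 + 17) = 1/(-656) = -1/656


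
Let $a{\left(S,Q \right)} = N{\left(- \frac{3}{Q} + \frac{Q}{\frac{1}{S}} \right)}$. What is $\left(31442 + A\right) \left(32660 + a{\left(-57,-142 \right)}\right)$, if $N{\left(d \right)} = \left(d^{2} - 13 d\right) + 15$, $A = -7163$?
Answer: $\frac{32037230091869445}{20164} \approx 1.5888 \cdot 10^{12}$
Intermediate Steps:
$N{\left(d \right)} = 15 + d^{2} - 13 d$
$a{\left(S,Q \right)} = 15 + \left(- \frac{3}{Q} + Q S\right)^{2} + \frac{39}{Q} - 13 Q S$ ($a{\left(S,Q \right)} = 15 + \left(- \frac{3}{Q} + \frac{Q}{\frac{1}{S}}\right)^{2} - 13 \left(- \frac{3}{Q} + \frac{Q}{\frac{1}{S}}\right) = 15 + \left(- \frac{3}{Q} + Q S\right)^{2} - 13 \left(- \frac{3}{Q} + Q S\right) = 15 + \left(- \frac{3}{Q} + Q S\right)^{2} - \left(- \frac{39}{Q} + 13 Q S\right) = 15 + \left(- \frac{3}{Q} + Q S\right)^{2} + \frac{39}{Q} - 13 Q S$)
$\left(31442 + A\right) \left(32660 + a{\left(-57,-142 \right)}\right) = \left(31442 - 7163\right) \left(32660 + \left(15 + \frac{39}{-142} + \frac{\left(-3 - 57 \left(-142\right)^{2}\right)^{2}}{20164} - \left(-1846\right) \left(-57\right)\right)\right) = 24279 \left(32660 + \left(15 + 39 \left(- \frac{1}{142}\right) + \frac{\left(-3 - 1149348\right)^{2}}{20164} - 105222\right)\right) = 24279 \left(32660 + \left(15 - \frac{39}{142} + \frac{\left(-3 - 1149348\right)^{2}}{20164} - 105222\right)\right) = 24279 \left(32660 + \left(15 - \frac{39}{142} + \frac{\left(-1149351\right)^{2}}{20164} - 105222\right)\right) = 24279 \left(32660 + \left(15 - \frac{39}{142} + \frac{1}{20164} \cdot 1321007721201 - 105222\right)\right) = 24279 \left(32660 + \left(15 - \frac{39}{142} + \frac{1321007721201}{20164} - 105222\right)\right) = 24279 \left(32660 + \frac{1318886321715}{20164}\right) = 24279 \cdot \frac{1319544877955}{20164} = \frac{32037230091869445}{20164}$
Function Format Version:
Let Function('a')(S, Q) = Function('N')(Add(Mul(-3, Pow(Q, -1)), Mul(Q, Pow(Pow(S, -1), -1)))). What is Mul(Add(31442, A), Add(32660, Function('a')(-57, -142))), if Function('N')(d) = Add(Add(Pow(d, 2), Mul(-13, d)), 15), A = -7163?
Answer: Rational(32037230091869445, 20164) ≈ 1.5888e+12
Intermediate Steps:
Function('N')(d) = Add(15, Pow(d, 2), Mul(-13, d))
Function('a')(S, Q) = Add(15, Pow(Add(Mul(-3, Pow(Q, -1)), Mul(Q, S)), 2), Mul(39, Pow(Q, -1)), Mul(-13, Q, S)) (Function('a')(S, Q) = Add(15, Pow(Add(Mul(-3, Pow(Q, -1)), Mul(Q, Pow(Pow(S, -1), -1))), 2), Mul(-13, Add(Mul(-3, Pow(Q, -1)), Mul(Q, Pow(Pow(S, -1), -1))))) = Add(15, Pow(Add(Mul(-3, Pow(Q, -1)), Mul(Q, S)), 2), Mul(-13, Add(Mul(-3, Pow(Q, -1)), Mul(Q, S)))) = Add(15, Pow(Add(Mul(-3, Pow(Q, -1)), Mul(Q, S)), 2), Add(Mul(39, Pow(Q, -1)), Mul(-13, Q, S))) = Add(15, Pow(Add(Mul(-3, Pow(Q, -1)), Mul(Q, S)), 2), Mul(39, Pow(Q, -1)), Mul(-13, Q, S)))
Mul(Add(31442, A), Add(32660, Function('a')(-57, -142))) = Mul(Add(31442, -7163), Add(32660, Add(15, Mul(39, Pow(-142, -1)), Mul(Pow(-142, -2), Pow(Add(-3, Mul(-57, Pow(-142, 2))), 2)), Mul(-13, -142, -57)))) = Mul(24279, Add(32660, Add(15, Mul(39, Rational(-1, 142)), Mul(Rational(1, 20164), Pow(Add(-3, Mul(-57, 20164)), 2)), -105222))) = Mul(24279, Add(32660, Add(15, Rational(-39, 142), Mul(Rational(1, 20164), Pow(Add(-3, -1149348), 2)), -105222))) = Mul(24279, Add(32660, Add(15, Rational(-39, 142), Mul(Rational(1, 20164), Pow(-1149351, 2)), -105222))) = Mul(24279, Add(32660, Add(15, Rational(-39, 142), Mul(Rational(1, 20164), 1321007721201), -105222))) = Mul(24279, Add(32660, Add(15, Rational(-39, 142), Rational(1321007721201, 20164), -105222))) = Mul(24279, Add(32660, Rational(1318886321715, 20164))) = Mul(24279, Rational(1319544877955, 20164)) = Rational(32037230091869445, 20164)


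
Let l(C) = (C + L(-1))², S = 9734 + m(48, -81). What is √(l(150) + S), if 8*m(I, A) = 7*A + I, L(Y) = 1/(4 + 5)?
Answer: √41734402/36 ≈ 179.45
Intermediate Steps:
L(Y) = ⅑ (L(Y) = 1/9 = ⅑)
m(I, A) = I/8 + 7*A/8 (m(I, A) = (7*A + I)/8 = (I + 7*A)/8 = I/8 + 7*A/8)
S = 77353/8 (S = 9734 + ((⅛)*48 + (7/8)*(-81)) = 9734 + (6 - 567/8) = 9734 - 519/8 = 77353/8 ≈ 9669.1)
l(C) = (⅑ + C)² (l(C) = (C + ⅑)² = (⅑ + C)²)
√(l(150) + S) = √((1 + 9*150)²/81 + 77353/8) = √((1 + 1350)²/81 + 77353/8) = √((1/81)*1351² + 77353/8) = √((1/81)*1825201 + 77353/8) = √(1825201/81 + 77353/8) = √(20867201/648) = √41734402/36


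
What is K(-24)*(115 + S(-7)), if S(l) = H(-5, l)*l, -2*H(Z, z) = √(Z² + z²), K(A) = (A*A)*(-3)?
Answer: -198720 - 6048*√74 ≈ -2.5075e+5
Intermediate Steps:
K(A) = -3*A² (K(A) = A²*(-3) = -3*A²)
H(Z, z) = -√(Z² + z²)/2
S(l) = -l*√(25 + l²)/2 (S(l) = (-√((-5)² + l²)/2)*l = (-√(25 + l²)/2)*l = -l*√(25 + l²)/2)
K(-24)*(115 + S(-7)) = (-3*(-24)²)*(115 - ½*(-7)*√(25 + (-7)²)) = (-3*576)*(115 - ½*(-7)*√(25 + 49)) = -1728*(115 - ½*(-7)*√74) = -1728*(115 + 7*√74/2) = -198720 - 6048*√74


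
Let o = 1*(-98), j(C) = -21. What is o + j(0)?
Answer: -119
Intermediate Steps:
o = -98
o + j(0) = -98 - 21 = -119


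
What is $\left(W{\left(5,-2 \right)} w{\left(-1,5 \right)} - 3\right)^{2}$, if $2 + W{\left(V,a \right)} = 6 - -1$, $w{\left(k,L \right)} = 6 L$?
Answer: $21609$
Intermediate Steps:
$W{\left(V,a \right)} = 5$ ($W{\left(V,a \right)} = -2 + \left(6 - -1\right) = -2 + \left(6 + 1\right) = -2 + 7 = 5$)
$\left(W{\left(5,-2 \right)} w{\left(-1,5 \right)} - 3\right)^{2} = \left(5 \cdot 6 \cdot 5 - 3\right)^{2} = \left(5 \cdot 30 - 3\right)^{2} = \left(150 - 3\right)^{2} = 147^{2} = 21609$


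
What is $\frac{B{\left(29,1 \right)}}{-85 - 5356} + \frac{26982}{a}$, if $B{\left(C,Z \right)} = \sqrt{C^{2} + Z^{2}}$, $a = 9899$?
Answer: $\frac{26982}{9899} - \frac{\sqrt{842}}{5441} \approx 2.7204$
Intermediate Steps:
$\frac{B{\left(29,1 \right)}}{-85 - 5356} + \frac{26982}{a} = \frac{\sqrt{29^{2} + 1^{2}}}{-85 - 5356} + \frac{26982}{9899} = \frac{\sqrt{841 + 1}}{-85 - 5356} + 26982 \cdot \frac{1}{9899} = \frac{\sqrt{842}}{-5441} + \frac{26982}{9899} = \sqrt{842} \left(- \frac{1}{5441}\right) + \frac{26982}{9899} = - \frac{\sqrt{842}}{5441} + \frac{26982}{9899} = \frac{26982}{9899} - \frac{\sqrt{842}}{5441}$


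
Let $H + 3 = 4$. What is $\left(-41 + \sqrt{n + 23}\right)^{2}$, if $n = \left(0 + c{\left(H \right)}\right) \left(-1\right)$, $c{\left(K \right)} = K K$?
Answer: $\left(41 - \sqrt{22}\right)^{2} \approx 1318.4$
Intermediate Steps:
$H = 1$ ($H = -3 + 4 = 1$)
$c{\left(K \right)} = K^{2}$
$n = -1$ ($n = \left(0 + 1^{2}\right) \left(-1\right) = \left(0 + 1\right) \left(-1\right) = 1 \left(-1\right) = -1$)
$\left(-41 + \sqrt{n + 23}\right)^{2} = \left(-41 + \sqrt{-1 + 23}\right)^{2} = \left(-41 + \sqrt{22}\right)^{2}$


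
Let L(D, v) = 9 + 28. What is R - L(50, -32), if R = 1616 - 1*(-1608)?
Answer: 3187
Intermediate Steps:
L(D, v) = 37
R = 3224 (R = 1616 + 1608 = 3224)
R - L(50, -32) = 3224 - 1*37 = 3224 - 37 = 3187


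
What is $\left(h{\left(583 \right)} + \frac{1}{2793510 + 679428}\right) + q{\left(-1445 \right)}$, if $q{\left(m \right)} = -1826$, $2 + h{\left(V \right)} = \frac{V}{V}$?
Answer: $- \frac{6345057725}{3472938} \approx -1827.0$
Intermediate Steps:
$h{\left(V \right)} = -1$ ($h{\left(V \right)} = -2 + \frac{V}{V} = -2 + 1 = -1$)
$\left(h{\left(583 \right)} + \frac{1}{2793510 + 679428}\right) + q{\left(-1445 \right)} = \left(-1 + \frac{1}{2793510 + 679428}\right) - 1826 = \left(-1 + \frac{1}{3472938}\right) - 1826 = - \frac{3472937}{3472938} - 1826 = - \frac{6345057725}{3472938}$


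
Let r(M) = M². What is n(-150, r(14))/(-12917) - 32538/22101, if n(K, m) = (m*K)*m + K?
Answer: 42312608068/95159539 ≈ 444.65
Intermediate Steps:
n(K, m) = K + K*m² (n(K, m) = (K*m)*m + K = K*m² + K = K + K*m²)
n(-150, r(14))/(-12917) - 32538/22101 = -150*(1 + (14²)²)/(-12917) - 32538/22101 = -150*(1 + 196²)*(-1/12917) - 32538*1/22101 = -150*(1 + 38416)*(-1/12917) - 10846/7367 = -150*38417*(-1/12917) - 10846/7367 = -5762550*(-1/12917) - 10846/7367 = 5762550/12917 - 10846/7367 = 42312608068/95159539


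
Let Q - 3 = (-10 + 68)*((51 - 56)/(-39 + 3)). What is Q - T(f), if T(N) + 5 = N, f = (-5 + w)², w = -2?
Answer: -593/18 ≈ -32.944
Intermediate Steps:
f = 49 (f = (-5 - 2)² = (-7)² = 49)
Q = 199/18 (Q = 3 + (-10 + 68)*((51 - 56)/(-39 + 3)) = 3 + 58*(-5/(-36)) = 3 + 58*(-5*(-1/36)) = 3 + 58*(5/36) = 3 + 145/18 = 199/18 ≈ 11.056)
T(N) = -5 + N
Q - T(f) = 199/18 - (-5 + 49) = 199/18 - 1*44 = 199/18 - 44 = -593/18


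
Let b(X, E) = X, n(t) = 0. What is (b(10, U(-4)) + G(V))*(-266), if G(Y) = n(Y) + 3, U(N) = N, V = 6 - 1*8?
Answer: -3458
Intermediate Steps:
V = -2 (V = 6 - 8 = -2)
G(Y) = 3 (G(Y) = 0 + 3 = 3)
(b(10, U(-4)) + G(V))*(-266) = (10 + 3)*(-266) = 13*(-266) = -3458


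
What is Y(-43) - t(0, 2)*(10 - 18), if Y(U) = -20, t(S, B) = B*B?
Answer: 12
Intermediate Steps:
t(S, B) = B²
Y(-43) - t(0, 2)*(10 - 18) = -20 - 2²*(10 - 18) = -20 - 4*(-8) = -20 - 1*(-32) = -20 + 32 = 12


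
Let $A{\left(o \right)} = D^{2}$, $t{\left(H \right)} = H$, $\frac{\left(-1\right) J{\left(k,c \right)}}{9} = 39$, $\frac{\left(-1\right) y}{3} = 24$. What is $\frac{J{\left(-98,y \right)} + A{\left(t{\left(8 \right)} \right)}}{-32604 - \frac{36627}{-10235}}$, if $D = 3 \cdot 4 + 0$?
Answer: $\frac{706215}{111221771} \approx 0.0063496$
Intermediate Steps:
$y = -72$ ($y = \left(-3\right) 24 = -72$)
$J{\left(k,c \right)} = -351$ ($J{\left(k,c \right)} = \left(-9\right) 39 = -351$)
$D = 12$ ($D = 12 + 0 = 12$)
$A{\left(o \right)} = 144$ ($A{\left(o \right)} = 12^{2} = 144$)
$\frac{J{\left(-98,y \right)} + A{\left(t{\left(8 \right)} \right)}}{-32604 - \frac{36627}{-10235}} = \frac{-351 + 144}{-32604 - \frac{36627}{-10235}} = - \frac{207}{-32604 - - \frac{36627}{10235}} = - \frac{207}{-32604 + \frac{36627}{10235}} = - \frac{207}{- \frac{333665313}{10235}} = \left(-207\right) \left(- \frac{10235}{333665313}\right) = \frac{706215}{111221771}$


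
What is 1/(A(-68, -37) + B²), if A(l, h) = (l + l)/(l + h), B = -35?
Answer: 105/128761 ≈ 0.00081546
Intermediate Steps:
A(l, h) = 2*l/(h + l) (A(l, h) = (2*l)/(h + l) = 2*l/(h + l))
1/(A(-68, -37) + B²) = 1/(2*(-68)/(-37 - 68) + (-35)²) = 1/(2*(-68)/(-105) + 1225) = 1/(2*(-68)*(-1/105) + 1225) = 1/(136/105 + 1225) = 1/(128761/105) = 105/128761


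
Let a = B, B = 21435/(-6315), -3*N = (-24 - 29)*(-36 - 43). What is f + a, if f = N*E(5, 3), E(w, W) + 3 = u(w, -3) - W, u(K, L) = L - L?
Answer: 3524025/421 ≈ 8370.6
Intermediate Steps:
N = -4187/3 (N = -(-24 - 29)*(-36 - 43)/3 = -(-53)*(-79)/3 = -1/3*4187 = -4187/3 ≈ -1395.7)
B = -1429/421 (B = 21435*(-1/6315) = -1429/421 ≈ -3.3943)
u(K, L) = 0
a = -1429/421 ≈ -3.3943
E(w, W) = -3 - W (E(w, W) = -3 + (0 - W) = -3 - W)
f = 8374 (f = -4187*(-3 - 1*3)/3 = -4187*(-3 - 3)/3 = -4187/3*(-6) = 8374)
f + a = 8374 - 1429/421 = 3524025/421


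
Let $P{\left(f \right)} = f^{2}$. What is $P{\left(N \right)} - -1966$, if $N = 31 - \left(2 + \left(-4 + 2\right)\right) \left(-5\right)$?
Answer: $2927$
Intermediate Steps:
$N = 31$ ($N = 31 - \left(2 - 2\right) \left(-5\right) = 31 - 0 \left(-5\right) = 31 - 0 = 31 + 0 = 31$)
$P{\left(N \right)} - -1966 = 31^{2} - -1966 = 961 + 1966 = 2927$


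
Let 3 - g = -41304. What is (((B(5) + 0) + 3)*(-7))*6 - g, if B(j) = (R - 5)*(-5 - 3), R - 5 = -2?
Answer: -42105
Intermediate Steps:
R = 3 (R = 5 - 2 = 3)
B(j) = 16 (B(j) = (3 - 5)*(-5 - 3) = -2*(-8) = 16)
g = 41307 (g = 3 - 1*(-41304) = 3 + 41304 = 41307)
(((B(5) + 0) + 3)*(-7))*6 - g = (((16 + 0) + 3)*(-7))*6 - 1*41307 = ((16 + 3)*(-7))*6 - 41307 = (19*(-7))*6 - 41307 = -133*6 - 41307 = -798 - 41307 = -42105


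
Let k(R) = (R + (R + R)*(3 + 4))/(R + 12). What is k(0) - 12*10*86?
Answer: -10320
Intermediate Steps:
k(R) = 15*R/(12 + R) (k(R) = (R + (2*R)*7)/(12 + R) = (R + 14*R)/(12 + R) = (15*R)/(12 + R) = 15*R/(12 + R))
k(0) - 12*10*86 = 15*0/(12 + 0) - 12*10*86 = 15*0/12 - 120*86 = 15*0*(1/12) - 10320 = 0 - 10320 = -10320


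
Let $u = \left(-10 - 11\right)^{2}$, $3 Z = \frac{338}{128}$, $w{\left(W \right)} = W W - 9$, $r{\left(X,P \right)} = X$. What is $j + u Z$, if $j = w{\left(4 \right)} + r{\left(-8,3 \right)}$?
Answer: $\frac{24779}{64} \approx 387.17$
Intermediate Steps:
$w{\left(W \right)} = -9 + W^{2}$ ($w{\left(W \right)} = W^{2} - 9 = -9 + W^{2}$)
$Z = \frac{169}{192}$ ($Z = \frac{338 \cdot \frac{1}{128}}{3} = \frac{1}{3} \cdot \frac{169}{64} = \frac{169}{192} \approx 0.88021$)
$u = 441$ ($u = \left(-21\right)^{2} = 441$)
$j = -1$ ($j = \left(-9 + 4^{2}\right) - 8 = \left(-9 + 16\right) - 8 = 7 - 8 = -1$)
$j + u Z = -1 + 441 \cdot \frac{169}{192} = -1 + \frac{24843}{64} = \frac{24779}{64}$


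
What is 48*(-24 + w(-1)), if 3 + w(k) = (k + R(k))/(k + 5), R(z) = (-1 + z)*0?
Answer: -1308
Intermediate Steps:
R(z) = 0
w(k) = -3 + k/(5 + k) (w(k) = -3 + (k + 0)/(k + 5) = -3 + k/(5 + k))
48*(-24 + w(-1)) = 48*(-24 + (-15 - 2*(-1))/(5 - 1)) = 48*(-24 + (-15 + 2)/4) = 48*(-24 + (¼)*(-13)) = 48*(-24 - 13/4) = 48*(-109/4) = -1308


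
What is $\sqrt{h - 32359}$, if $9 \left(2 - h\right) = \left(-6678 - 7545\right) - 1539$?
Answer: $\frac{i \sqrt{275451}}{3} \approx 174.94 i$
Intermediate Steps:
$h = \frac{5260}{3}$ ($h = 2 - \frac{\left(-6678 - 7545\right) - 1539}{9} = 2 - \frac{-14223 - 1539}{9} = 2 - - \frac{5254}{3} = 2 + \frac{5254}{3} = \frac{5260}{3} \approx 1753.3$)
$\sqrt{h - 32359} = \sqrt{\frac{5260}{3} - 32359} = \sqrt{- \frac{91817}{3}} = \frac{i \sqrt{275451}}{3}$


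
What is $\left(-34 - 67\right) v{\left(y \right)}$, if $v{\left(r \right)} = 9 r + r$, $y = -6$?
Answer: $6060$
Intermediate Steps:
$v{\left(r \right)} = 10 r$
$\left(-34 - 67\right) v{\left(y \right)} = \left(-34 - 67\right) 10 \left(-6\right) = \left(-101\right) \left(-60\right) = 6060$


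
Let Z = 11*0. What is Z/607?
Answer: 0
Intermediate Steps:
Z = 0
Z/607 = 0/607 = 0*(1/607) = 0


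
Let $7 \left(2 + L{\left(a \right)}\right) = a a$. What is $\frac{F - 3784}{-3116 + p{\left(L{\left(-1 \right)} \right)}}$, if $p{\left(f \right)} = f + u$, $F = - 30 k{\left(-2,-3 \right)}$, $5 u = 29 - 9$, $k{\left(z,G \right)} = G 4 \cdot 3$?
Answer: $\frac{18928}{21797} \approx 0.86838$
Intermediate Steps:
$k{\left(z,G \right)} = 12 G$ ($k{\left(z,G \right)} = 4 G 3 = 12 G$)
$u = 4$ ($u = \frac{29 - 9}{5} = \frac{1}{5} \cdot 20 = 4$)
$L{\left(a \right)} = -2 + \frac{a^{2}}{7}$ ($L{\left(a \right)} = -2 + \frac{a a}{7} = -2 + \frac{a^{2}}{7}$)
$F = 1080$ ($F = - 30 \cdot 12 \left(-3\right) = \left(-30\right) \left(-36\right) = 1080$)
$p{\left(f \right)} = 4 + f$ ($p{\left(f \right)} = f + 4 = 4 + f$)
$\frac{F - 3784}{-3116 + p{\left(L{\left(-1 \right)} \right)}} = \frac{1080 - 3784}{-3116 + \left(4 - \left(2 - \frac{\left(-1\right)^{2}}{7}\right)\right)} = - \frac{2704}{-3116 + \left(4 + \left(-2 + \frac{1}{7} \cdot 1\right)\right)} = - \frac{2704}{-3116 + \left(4 + \left(-2 + \frac{1}{7}\right)\right)} = - \frac{2704}{-3116 + \left(4 - \frac{13}{7}\right)} = - \frac{2704}{-3116 + \frac{15}{7}} = - \frac{2704}{- \frac{21797}{7}} = \left(-2704\right) \left(- \frac{7}{21797}\right) = \frac{18928}{21797}$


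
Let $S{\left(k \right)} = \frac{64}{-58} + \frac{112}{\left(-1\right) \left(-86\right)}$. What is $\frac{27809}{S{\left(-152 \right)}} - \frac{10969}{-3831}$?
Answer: $\frac{132853460225}{950088} \approx 1.3983 \cdot 10^{5}$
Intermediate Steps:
$S{\left(k \right)} = \frac{248}{1247}$ ($S{\left(k \right)} = 64 \left(- \frac{1}{58}\right) + \frac{112}{86} = - \frac{32}{29} + 112 \cdot \frac{1}{86} = - \frac{32}{29} + \frac{56}{43} = \frac{248}{1247}$)
$\frac{27809}{S{\left(-152 \right)}} - \frac{10969}{-3831} = \frac{27809}{\frac{248}{1247}} - \frac{10969}{-3831} = 27809 \cdot \frac{1247}{248} - - \frac{10969}{3831} = \frac{34677823}{248} + \frac{10969}{3831} = \frac{132853460225}{950088}$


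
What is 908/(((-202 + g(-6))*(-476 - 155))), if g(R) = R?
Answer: 227/32812 ≈ 0.0069182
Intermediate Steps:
908/(((-202 + g(-6))*(-476 - 155))) = 908/(((-202 - 6)*(-476 - 155))) = 908/((-208*(-631))) = 908/131248 = 908*(1/131248) = 227/32812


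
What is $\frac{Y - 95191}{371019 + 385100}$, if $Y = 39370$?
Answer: $- \frac{55821}{756119} \approx -0.073826$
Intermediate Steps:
$\frac{Y - 95191}{371019 + 385100} = \frac{39370 - 95191}{371019 + 385100} = - \frac{55821}{756119}$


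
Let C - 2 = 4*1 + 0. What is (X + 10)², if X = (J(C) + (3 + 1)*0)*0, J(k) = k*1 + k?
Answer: 100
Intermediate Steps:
C = 6 (C = 2 + (4*1 + 0) = 2 + (4 + 0) = 2 + 4 = 6)
J(k) = 2*k (J(k) = k + k = 2*k)
X = 0 (X = (2*6 + (3 + 1)*0)*0 = (12 + 4*0)*0 = (12 + 0)*0 = 12*0 = 0)
(X + 10)² = (0 + 10)² = 10² = 100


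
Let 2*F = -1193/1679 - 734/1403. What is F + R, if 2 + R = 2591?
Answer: 530199227/204838 ≈ 2588.4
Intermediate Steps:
R = 2589 (R = -2 + 2591 = 2589)
F = -126355/204838 (F = (-1193/1679 - 734/1403)/2 = (½)*(-126355/102419) = -126355/204838 ≈ -0.61685)
F + R = -126355/204838 + 2589 = 530199227/204838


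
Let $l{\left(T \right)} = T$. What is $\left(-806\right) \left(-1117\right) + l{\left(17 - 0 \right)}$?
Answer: $900319$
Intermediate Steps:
$\left(-806\right) \left(-1117\right) + l{\left(17 - 0 \right)} = \left(-806\right) \left(-1117\right) + \left(17 - 0\right) = 900302 + \left(17 + 0\right) = 900302 + 17 = 900319$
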